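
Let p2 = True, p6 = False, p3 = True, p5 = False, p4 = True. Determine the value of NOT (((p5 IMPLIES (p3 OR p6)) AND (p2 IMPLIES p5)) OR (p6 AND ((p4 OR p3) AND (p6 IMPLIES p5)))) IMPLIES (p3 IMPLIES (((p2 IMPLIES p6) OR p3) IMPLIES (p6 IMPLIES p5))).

True

p3 OR p6 = True OR False = True
p5 IMPLIES (p3 OR p6) = False IMPLIES True = True
p2 IMPLIES p5 = True IMPLIES False = False
(p5 IMPLIES (p3 OR p6)) AND (p2 IMPLIES p5) = True AND False = False
p4 OR p3 = True OR True = True
p6 IMPLIES p5 = False IMPLIES False = True
(p4 OR p3) AND (p6 IMPLIES p5) = True AND True = True
p6 AND ((p4 OR p3) AND (p6 IMPLIES p5)) = False AND True = False
((p5 IMPLIES (p3 OR p6)) AND (p2 IMPLIES p5)) OR (p6 AND ((p4 OR p3) AND (p6 IMPLIES p5))) = False OR False = False
NOT (((p5 IMPLIES (p3 OR p6)) AND (p2 IMPLIES p5)) OR (p6 AND ((p4 OR p3) AND (p6 IMPLIES p5)))) = NOT False = True
p2 IMPLIES p6 = True IMPLIES False = False
(p2 IMPLIES p6) OR p3 = False OR True = True
p6 IMPLIES p5 = False IMPLIES False = True
((p2 IMPLIES p6) OR p3) IMPLIES (p6 IMPLIES p5) = True IMPLIES True = True
p3 IMPLIES (((p2 IMPLIES p6) OR p3) IMPLIES (p6 IMPLIES p5)) = True IMPLIES True = True
NOT (((p5 IMPLIES (p3 OR p6)) AND (p2 IMPLIES p5)) OR (p6 AND ((p4 OR p3) AND (p6 IMPLIES p5)))) IMPLIES (p3 IMPLIES (((p2 IMPLIES p6) OR p3) IMPLIES (p6 IMPLIES p5))) = True IMPLIES True = True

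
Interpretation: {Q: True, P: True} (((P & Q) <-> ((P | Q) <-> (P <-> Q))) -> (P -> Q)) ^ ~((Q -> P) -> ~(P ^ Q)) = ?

True

P & Q = True & True = True
P | Q = True | True = True
P <-> Q = True <-> True = True
(P | Q) <-> (P <-> Q) = True <-> True = True
(P & Q) <-> ((P | Q) <-> (P <-> Q)) = True <-> True = True
P -> Q = True -> True = True
((P & Q) <-> ((P | Q) <-> (P <-> Q))) -> (P -> Q) = True -> True = True
Q -> P = True -> True = True
P ^ Q = True ^ True = False
~(P ^ Q) = ~False = True
(Q -> P) -> ~(P ^ Q) = True -> True = True
~((Q -> P) -> ~(P ^ Q)) = ~True = False
(((P & Q) <-> ((P | Q) <-> (P <-> Q))) -> (P -> Q)) ^ ~((Q -> P) -> ~(P ^ Q)) = True ^ False = True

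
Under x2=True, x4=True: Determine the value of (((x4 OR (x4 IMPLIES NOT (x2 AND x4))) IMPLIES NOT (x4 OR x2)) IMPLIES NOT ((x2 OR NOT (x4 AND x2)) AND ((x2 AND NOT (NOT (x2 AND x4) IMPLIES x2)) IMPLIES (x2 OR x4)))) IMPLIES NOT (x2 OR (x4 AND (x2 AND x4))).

x2 AND x4 = True AND True = True
NOT (x2 AND x4) = NOT True = False
x4 IMPLIES NOT (x2 AND x4) = True IMPLIES False = False
x4 OR (x4 IMPLIES NOT (x2 AND x4)) = True OR False = True
x4 OR x2 = True OR True = True
NOT (x4 OR x2) = NOT True = False
(x4 OR (x4 IMPLIES NOT (x2 AND x4))) IMPLIES NOT (x4 OR x2) = True IMPLIES False = False
x4 AND x2 = True AND True = True
NOT (x4 AND x2) = NOT True = False
x2 OR NOT (x4 AND x2) = True OR False = True
x2 AND x4 = True AND True = True
NOT (x2 AND x4) = NOT True = False
NOT (x2 AND x4) IMPLIES x2 = False IMPLIES True = True
NOT (NOT (x2 AND x4) IMPLIES x2) = NOT True = False
x2 AND NOT (NOT (x2 AND x4) IMPLIES x2) = True AND False = False
x2 OR x4 = True OR True = True
(x2 AND NOT (NOT (x2 AND x4) IMPLIES x2)) IMPLIES (x2 OR x4) = False IMPLIES True = True
(x2 OR NOT (x4 AND x2)) AND ((x2 AND NOT (NOT (x2 AND x4) IMPLIES x2)) IMPLIES (x2 OR x4)) = True AND True = True
NOT ((x2 OR NOT (x4 AND x2)) AND ((x2 AND NOT (NOT (x2 AND x4) IMPLIES x2)) IMPLIES (x2 OR x4))) = NOT True = False
((x4 OR (x4 IMPLIES NOT (x2 AND x4))) IMPLIES NOT (x4 OR x2)) IMPLIES NOT ((x2 OR NOT (x4 AND x2)) AND ((x2 AND NOT (NOT (x2 AND x4) IMPLIES x2)) IMPLIES (x2 OR x4))) = False IMPLIES False = True
x2 AND x4 = True AND True = True
x4 AND (x2 AND x4) = True AND True = True
x2 OR (x4 AND (x2 AND x4)) = True OR True = True
NOT (x2 OR (x4 AND (x2 AND x4))) = NOT True = False
(((x4 OR (x4 IMPLIES NOT (x2 AND x4))) IMPLIES NOT (x4 OR x2)) IMPLIES NOT ((x2 OR NOT (x4 AND x2)) AND ((x2 AND NOT (NOT (x2 AND x4) IMPLIES x2)) IMPLIES (x2 OR x4)))) IMPLIES NOT (x2 OR (x4 AND (x2 AND x4))) = True IMPLIES False = False

False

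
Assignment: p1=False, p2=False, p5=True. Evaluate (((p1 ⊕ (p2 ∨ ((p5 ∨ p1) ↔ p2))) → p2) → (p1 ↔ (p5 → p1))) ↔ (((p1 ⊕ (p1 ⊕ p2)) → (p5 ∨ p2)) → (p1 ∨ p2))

False

p5 ∨ p1 = True ∨ False = True
(p5 ∨ p1) ↔ p2 = True ↔ False = False
p2 ∨ ((p5 ∨ p1) ↔ p2) = False ∨ False = False
p1 ⊕ (p2 ∨ ((p5 ∨ p1) ↔ p2)) = False ⊕ False = False
(p1 ⊕ (p2 ∨ ((p5 ∨ p1) ↔ p2))) → p2 = False → False = True
p5 → p1 = True → False = False
p1 ↔ (p5 → p1) = False ↔ False = True
((p1 ⊕ (p2 ∨ ((p5 ∨ p1) ↔ p2))) → p2) → (p1 ↔ (p5 → p1)) = True → True = True
p1 ⊕ p2 = False ⊕ False = False
p1 ⊕ (p1 ⊕ p2) = False ⊕ False = False
p5 ∨ p2 = True ∨ False = True
(p1 ⊕ (p1 ⊕ p2)) → (p5 ∨ p2) = False → True = True
p1 ∨ p2 = False ∨ False = False
((p1 ⊕ (p1 ⊕ p2)) → (p5 ∨ p2)) → (p1 ∨ p2) = True → False = False
(((p1 ⊕ (p2 ∨ ((p5 ∨ p1) ↔ p2))) → p2) → (p1 ↔ (p5 → p1))) ↔ (((p1 ⊕ (p1 ⊕ p2)) → (p5 ∨ p2)) → (p1 ∨ p2)) = True ↔ False = False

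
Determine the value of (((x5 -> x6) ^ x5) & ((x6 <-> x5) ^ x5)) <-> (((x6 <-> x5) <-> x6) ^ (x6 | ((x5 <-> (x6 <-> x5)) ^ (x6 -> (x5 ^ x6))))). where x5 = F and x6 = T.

F

Substituting x5=F, x6=T:
x5 -> x6 = F -> T = T
(x5 -> x6) ^ x5 = T ^ F = T
x6 <-> x5 = T <-> F = F
(x6 <-> x5) ^ x5 = F ^ F = F
((x5 -> x6) ^ x5) & ((x6 <-> x5) ^ x5) = T & F = F
x6 <-> x5 = T <-> F = F
(x6 <-> x5) <-> x6 = F <-> T = F
x6 <-> x5 = T <-> F = F
x5 <-> (x6 <-> x5) = F <-> F = T
x5 ^ x6 = F ^ T = T
x6 -> (x5 ^ x6) = T -> T = T
(x5 <-> (x6 <-> x5)) ^ (x6 -> (x5 ^ x6)) = T ^ T = F
x6 | ((x5 <-> (x6 <-> x5)) ^ (x6 -> (x5 ^ x6))) = T | F = T
((x6 <-> x5) <-> x6) ^ (x6 | ((x5 <-> (x6 <-> x5)) ^ (x6 -> (x5 ^ x6)))) = F ^ T = T
(((x5 -> x6) ^ x5) & ((x6 <-> x5) ^ x5)) <-> (((x6 <-> x5) <-> x6) ^ (x6 | ((x5 <-> (x6 <-> x5)) ^ (x6 -> (x5 ^ x6))))) = F <-> T = F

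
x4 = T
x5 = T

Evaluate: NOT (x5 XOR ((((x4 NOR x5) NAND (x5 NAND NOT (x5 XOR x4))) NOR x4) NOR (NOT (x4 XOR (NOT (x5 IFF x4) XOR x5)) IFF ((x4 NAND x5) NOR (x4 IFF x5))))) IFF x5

x4 NOR x5 = T NOR T = F
x5 XOR x4 = T XOR T = F
NOT (x5 XOR x4) = NOT F = T
x5 NAND NOT (x5 XOR x4) = T NAND T = F
(x4 NOR x5) NAND (x5 NAND NOT (x5 XOR x4)) = F NAND F = T
((x4 NOR x5) NAND (x5 NAND NOT (x5 XOR x4))) NOR x4 = T NOR T = F
x5 IFF x4 = T IFF T = T
NOT (x5 IFF x4) = NOT T = F
NOT (x5 IFF x4) XOR x5 = F XOR T = T
x4 XOR (NOT (x5 IFF x4) XOR x5) = T XOR T = F
NOT (x4 XOR (NOT (x5 IFF x4) XOR x5)) = NOT F = T
x4 NAND x5 = T NAND T = F
x4 IFF x5 = T IFF T = T
(x4 NAND x5) NOR (x4 IFF x5) = F NOR T = F
NOT (x4 XOR (NOT (x5 IFF x4) XOR x5)) IFF ((x4 NAND x5) NOR (x4 IFF x5)) = T IFF F = F
(((x4 NOR x5) NAND (x5 NAND NOT (x5 XOR x4))) NOR x4) NOR (NOT (x4 XOR (NOT (x5 IFF x4) XOR x5)) IFF ((x4 NAND x5) NOR (x4 IFF x5))) = F NOR F = T
x5 XOR ((((x4 NOR x5) NAND (x5 NAND NOT (x5 XOR x4))) NOR x4) NOR (NOT (x4 XOR (NOT (x5 IFF x4) XOR x5)) IFF ((x4 NAND x5) NOR (x4 IFF x5)))) = T XOR T = F
NOT (x5 XOR ((((x4 NOR x5) NAND (x5 NAND NOT (x5 XOR x4))) NOR x4) NOR (NOT (x4 XOR (NOT (x5 IFF x4) XOR x5)) IFF ((x4 NAND x5) NOR (x4 IFF x5))))) = NOT F = T
NOT (x5 XOR ((((x4 NOR x5) NAND (x5 NAND NOT (x5 XOR x4))) NOR x4) NOR (NOT (x4 XOR (NOT (x5 IFF x4) XOR x5)) IFF ((x4 NAND x5) NOR (x4 IFF x5))))) IFF x5 = T IFF T = T

T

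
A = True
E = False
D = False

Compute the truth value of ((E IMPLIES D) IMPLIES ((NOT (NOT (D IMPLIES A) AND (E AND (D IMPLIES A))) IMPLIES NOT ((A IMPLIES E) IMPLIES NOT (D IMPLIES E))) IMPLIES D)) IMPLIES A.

E IMPLIES D = False IMPLIES False = True
D IMPLIES A = False IMPLIES True = True
NOT (D IMPLIES A) = NOT True = False
D IMPLIES A = False IMPLIES True = True
E AND (D IMPLIES A) = False AND True = False
NOT (D IMPLIES A) AND (E AND (D IMPLIES A)) = False AND False = False
NOT (NOT (D IMPLIES A) AND (E AND (D IMPLIES A))) = NOT False = True
A IMPLIES E = True IMPLIES False = False
D IMPLIES E = False IMPLIES False = True
NOT (D IMPLIES E) = NOT True = False
(A IMPLIES E) IMPLIES NOT (D IMPLIES E) = False IMPLIES False = True
NOT ((A IMPLIES E) IMPLIES NOT (D IMPLIES E)) = NOT True = False
NOT (NOT (D IMPLIES A) AND (E AND (D IMPLIES A))) IMPLIES NOT ((A IMPLIES E) IMPLIES NOT (D IMPLIES E)) = True IMPLIES False = False
(NOT (NOT (D IMPLIES A) AND (E AND (D IMPLIES A))) IMPLIES NOT ((A IMPLIES E) IMPLIES NOT (D IMPLIES E))) IMPLIES D = False IMPLIES False = True
(E IMPLIES D) IMPLIES ((NOT (NOT (D IMPLIES A) AND (E AND (D IMPLIES A))) IMPLIES NOT ((A IMPLIES E) IMPLIES NOT (D IMPLIES E))) IMPLIES D) = True IMPLIES True = True
((E IMPLIES D) IMPLIES ((NOT (NOT (D IMPLIES A) AND (E AND (D IMPLIES A))) IMPLIES NOT ((A IMPLIES E) IMPLIES NOT (D IMPLIES E))) IMPLIES D)) IMPLIES A = True IMPLIES True = True

True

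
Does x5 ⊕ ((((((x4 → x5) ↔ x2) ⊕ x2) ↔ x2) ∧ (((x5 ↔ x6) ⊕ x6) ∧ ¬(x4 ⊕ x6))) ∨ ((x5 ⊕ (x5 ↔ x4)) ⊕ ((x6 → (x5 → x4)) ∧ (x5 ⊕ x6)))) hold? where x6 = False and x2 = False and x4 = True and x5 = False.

x4 → x5 = True → False = False
(x4 → x5) ↔ x2 = False ↔ False = True
((x4 → x5) ↔ x2) ⊕ x2 = True ⊕ False = True
(((x4 → x5) ↔ x2) ⊕ x2) ↔ x2 = True ↔ False = False
x5 ↔ x6 = False ↔ False = True
(x5 ↔ x6) ⊕ x6 = True ⊕ False = True
x4 ⊕ x6 = True ⊕ False = True
¬(x4 ⊕ x6) = ¬True = False
((x5 ↔ x6) ⊕ x6) ∧ ¬(x4 ⊕ x6) = True ∧ False = False
((((x4 → x5) ↔ x2) ⊕ x2) ↔ x2) ∧ (((x5 ↔ x6) ⊕ x6) ∧ ¬(x4 ⊕ x6)) = False ∧ False = False
x5 ↔ x4 = False ↔ True = False
x5 ⊕ (x5 ↔ x4) = False ⊕ False = False
x5 → x4 = False → True = True
x6 → (x5 → x4) = False → True = True
x5 ⊕ x6 = False ⊕ False = False
(x6 → (x5 → x4)) ∧ (x5 ⊕ x6) = True ∧ False = False
(x5 ⊕ (x5 ↔ x4)) ⊕ ((x6 → (x5 → x4)) ∧ (x5 ⊕ x6)) = False ⊕ False = False
(((((x4 → x5) ↔ x2) ⊕ x2) ↔ x2) ∧ (((x5 ↔ x6) ⊕ x6) ∧ ¬(x4 ⊕ x6))) ∨ ((x5 ⊕ (x5 ↔ x4)) ⊕ ((x6 → (x5 → x4)) ∧ (x5 ⊕ x6))) = False ∨ False = False
x5 ⊕ ((((((x4 → x5) ↔ x2) ⊕ x2) ↔ x2) ∧ (((x5 ↔ x6) ⊕ x6) ∧ ¬(x4 ⊕ x6))) ∨ ((x5 ⊕ (x5 ↔ x4)) ⊕ ((x6 → (x5 → x4)) ∧ (x5 ⊕ x6)))) = False ⊕ False = False

False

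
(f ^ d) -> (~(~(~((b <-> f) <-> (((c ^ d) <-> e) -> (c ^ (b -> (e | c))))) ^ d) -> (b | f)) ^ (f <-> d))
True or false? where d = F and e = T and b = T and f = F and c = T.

f ^ d = F ^ F = F
b <-> f = T <-> F = F
c ^ d = T ^ F = T
(c ^ d) <-> e = T <-> T = T
e | c = T | T = T
b -> (e | c) = T -> T = T
c ^ (b -> (e | c)) = T ^ T = F
((c ^ d) <-> e) -> (c ^ (b -> (e | c))) = T -> F = F
(b <-> f) <-> (((c ^ d) <-> e) -> (c ^ (b -> (e | c)))) = F <-> F = T
~((b <-> f) <-> (((c ^ d) <-> e) -> (c ^ (b -> (e | c))))) = ~T = F
~((b <-> f) <-> (((c ^ d) <-> e) -> (c ^ (b -> (e | c))))) ^ d = F ^ F = F
~(~((b <-> f) <-> (((c ^ d) <-> e) -> (c ^ (b -> (e | c))))) ^ d) = ~F = T
b | f = T | F = T
~(~((b <-> f) <-> (((c ^ d) <-> e) -> (c ^ (b -> (e | c))))) ^ d) -> (b | f) = T -> T = T
~(~(~((b <-> f) <-> (((c ^ d) <-> e) -> (c ^ (b -> (e | c))))) ^ d) -> (b | f)) = ~T = F
f <-> d = F <-> F = T
~(~(~((b <-> f) <-> (((c ^ d) <-> e) -> (c ^ (b -> (e | c))))) ^ d) -> (b | f)) ^ (f <-> d) = F ^ T = T
(f ^ d) -> (~(~(~((b <-> f) <-> (((c ^ d) <-> e) -> (c ^ (b -> (e | c))))) ^ d) -> (b | f)) ^ (f <-> d)) = F -> T = T

T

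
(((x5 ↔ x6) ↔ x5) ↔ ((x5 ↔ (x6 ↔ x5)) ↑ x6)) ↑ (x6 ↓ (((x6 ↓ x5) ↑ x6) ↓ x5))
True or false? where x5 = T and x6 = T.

Substituting x5=T, x6=T:
x5 ↔ x6 = T ↔ T = T
(x5 ↔ x6) ↔ x5 = T ↔ T = T
x6 ↔ x5 = T ↔ T = T
x5 ↔ (x6 ↔ x5) = T ↔ T = T
(x5 ↔ (x6 ↔ x5)) ↑ x6 = T ↑ T = F
((x5 ↔ x6) ↔ x5) ↔ ((x5 ↔ (x6 ↔ x5)) ↑ x6) = T ↔ F = F
x6 ↓ x5 = T ↓ T = F
(x6 ↓ x5) ↑ x6 = F ↑ T = T
((x6 ↓ x5) ↑ x6) ↓ x5 = T ↓ T = F
x6 ↓ (((x6 ↓ x5) ↑ x6) ↓ x5) = T ↓ F = F
(((x5 ↔ x6) ↔ x5) ↔ ((x5 ↔ (x6 ↔ x5)) ↑ x6)) ↑ (x6 ↓ (((x6 ↓ x5) ↑ x6) ↓ x5)) = F ↑ F = T

T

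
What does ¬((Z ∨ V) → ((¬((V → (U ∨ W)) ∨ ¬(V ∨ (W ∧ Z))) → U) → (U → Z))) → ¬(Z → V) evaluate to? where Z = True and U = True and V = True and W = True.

Z ∨ V = True ∨ True = True
U ∨ W = True ∨ True = True
V → (U ∨ W) = True → True = True
W ∧ Z = True ∧ True = True
V ∨ (W ∧ Z) = True ∨ True = True
¬(V ∨ (W ∧ Z)) = ¬True = False
(V → (U ∨ W)) ∨ ¬(V ∨ (W ∧ Z)) = True ∨ False = True
¬((V → (U ∨ W)) ∨ ¬(V ∨ (W ∧ Z))) = ¬True = False
¬((V → (U ∨ W)) ∨ ¬(V ∨ (W ∧ Z))) → U = False → True = True
U → Z = True → True = True
(¬((V → (U ∨ W)) ∨ ¬(V ∨ (W ∧ Z))) → U) → (U → Z) = True → True = True
(Z ∨ V) → ((¬((V → (U ∨ W)) ∨ ¬(V ∨ (W ∧ Z))) → U) → (U → Z)) = True → True = True
¬((Z ∨ V) → ((¬((V → (U ∨ W)) ∨ ¬(V ∨ (W ∧ Z))) → U) → (U → Z))) = ¬True = False
Z → V = True → True = True
¬(Z → V) = ¬True = False
¬((Z ∨ V) → ((¬((V → (U ∨ W)) ∨ ¬(V ∨ (W ∧ Z))) → U) → (U → Z))) → ¬(Z → V) = False → False = True

True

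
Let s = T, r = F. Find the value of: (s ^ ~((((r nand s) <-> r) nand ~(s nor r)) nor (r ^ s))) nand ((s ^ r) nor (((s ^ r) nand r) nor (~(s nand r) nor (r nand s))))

T

r nand s = F nand T = T
(r nand s) <-> r = T <-> F = F
s nor r = T nor F = F
~(s nor r) = ~F = T
((r nand s) <-> r) nand ~(s nor r) = F nand T = T
r ^ s = F ^ T = T
(((r nand s) <-> r) nand ~(s nor r)) nor (r ^ s) = T nor T = F
~((((r nand s) <-> r) nand ~(s nor r)) nor (r ^ s)) = ~F = T
s ^ ~((((r nand s) <-> r) nand ~(s nor r)) nor (r ^ s)) = T ^ T = F
s ^ r = T ^ F = T
s ^ r = T ^ F = T
(s ^ r) nand r = T nand F = T
s nand r = T nand F = T
~(s nand r) = ~T = F
r nand s = F nand T = T
~(s nand r) nor (r nand s) = F nor T = F
((s ^ r) nand r) nor (~(s nand r) nor (r nand s)) = T nor F = F
(s ^ r) nor (((s ^ r) nand r) nor (~(s nand r) nor (r nand s))) = T nor F = F
(s ^ ~((((r nand s) <-> r) nand ~(s nor r)) nor (r ^ s))) nand ((s ^ r) nor (((s ^ r) nand r) nor (~(s nand r) nor (r nand s)))) = F nand F = T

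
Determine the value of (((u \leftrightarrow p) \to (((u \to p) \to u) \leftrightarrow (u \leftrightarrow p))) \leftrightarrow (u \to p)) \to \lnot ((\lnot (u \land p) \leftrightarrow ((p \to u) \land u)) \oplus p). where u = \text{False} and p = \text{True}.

\text{False}

u \leftrightarrow p = \text{False} \leftrightarrow \text{True} = \text{False}
u \to p = \text{False} \to \text{True} = \text{True}
(u \to p) \to u = \text{True} \to \text{False} = \text{False}
u \leftrightarrow p = \text{False} \leftrightarrow \text{True} = \text{False}
((u \to p) \to u) \leftrightarrow (u \leftrightarrow p) = \text{False} \leftrightarrow \text{False} = \text{True}
(u \leftrightarrow p) \to (((u \to p) \to u) \leftrightarrow (u \leftrightarrow p)) = \text{False} \to \text{True} = \text{True}
u \to p = \text{False} \to \text{True} = \text{True}
((u \leftrightarrow p) \to (((u \to p) \to u) \leftrightarrow (u \leftrightarrow p))) \leftrightarrow (u \to p) = \text{True} \leftrightarrow \text{True} = \text{True}
u \land p = \text{False} \land \text{True} = \text{False}
\lnot (u \land p) = \lnot \text{False} = \text{True}
p \to u = \text{True} \to \text{False} = \text{False}
(p \to u) \land u = \text{False} \land \text{False} = \text{False}
\lnot (u \land p) \leftrightarrow ((p \to u) \land u) = \text{True} \leftrightarrow \text{False} = \text{False}
(\lnot (u \land p) \leftrightarrow ((p \to u) \land u)) \oplus p = \text{False} \oplus \text{True} = \text{True}
\lnot ((\lnot (u \land p) \leftrightarrow ((p \to u) \land u)) \oplus p) = \lnot \text{True} = \text{False}
(((u \leftrightarrow p) \to (((u \to p) \to u) \leftrightarrow (u \leftrightarrow p))) \leftrightarrow (u \to p)) \to \lnot ((\lnot (u \land p) \leftrightarrow ((p \to u) \land u)) \oplus p) = \text{True} \to \text{False} = \text{False}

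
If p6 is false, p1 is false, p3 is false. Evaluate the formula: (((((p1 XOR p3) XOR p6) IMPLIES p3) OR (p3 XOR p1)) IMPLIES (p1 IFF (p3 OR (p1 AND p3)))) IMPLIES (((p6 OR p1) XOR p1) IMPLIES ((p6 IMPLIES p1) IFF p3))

Substituting p6=false, p1=false, p3=false:
p1 XOR p3 = false XOR false = false
(p1 XOR p3) XOR p6 = false XOR false = false
((p1 XOR p3) XOR p6) IMPLIES p3 = false IMPLIES false = true
p3 XOR p1 = false XOR false = false
(((p1 XOR p3) XOR p6) IMPLIES p3) OR (p3 XOR p1) = true OR false = true
p1 AND p3 = false AND false = false
p3 OR (p1 AND p3) = false OR false = false
p1 IFF (p3 OR (p1 AND p3)) = false IFF false = true
((((p1 XOR p3) XOR p6) IMPLIES p3) OR (p3 XOR p1)) IMPLIES (p1 IFF (p3 OR (p1 AND p3))) = true IMPLIES true = true
p6 OR p1 = false OR false = false
(p6 OR p1) XOR p1 = false XOR false = false
p6 IMPLIES p1 = false IMPLIES false = true
(p6 IMPLIES p1) IFF p3 = true IFF false = false
((p6 OR p1) XOR p1) IMPLIES ((p6 IMPLIES p1) IFF p3) = false IMPLIES false = true
(((((p1 XOR p3) XOR p6) IMPLIES p3) OR (p3 XOR p1)) IMPLIES (p1 IFF (p3 OR (p1 AND p3)))) IMPLIES (((p6 OR p1) XOR p1) IMPLIES ((p6 IMPLIES p1) IFF p3)) = true IMPLIES true = true

true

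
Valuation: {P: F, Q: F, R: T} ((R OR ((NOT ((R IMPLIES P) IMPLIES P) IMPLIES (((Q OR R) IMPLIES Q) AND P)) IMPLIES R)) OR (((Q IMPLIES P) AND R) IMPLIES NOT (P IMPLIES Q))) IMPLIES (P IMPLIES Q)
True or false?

T

Substituting P=F, Q=F, R=T:
R IMPLIES P = T IMPLIES F = F
(R IMPLIES P) IMPLIES P = F IMPLIES F = T
NOT ((R IMPLIES P) IMPLIES P) = NOT T = F
Q OR R = F OR T = T
(Q OR R) IMPLIES Q = T IMPLIES F = F
((Q OR R) IMPLIES Q) AND P = F AND F = F
NOT ((R IMPLIES P) IMPLIES P) IMPLIES (((Q OR R) IMPLIES Q) AND P) = F IMPLIES F = T
(NOT ((R IMPLIES P) IMPLIES P) IMPLIES (((Q OR R) IMPLIES Q) AND P)) IMPLIES R = T IMPLIES T = T
R OR ((NOT ((R IMPLIES P) IMPLIES P) IMPLIES (((Q OR R) IMPLIES Q) AND P)) IMPLIES R) = T OR T = T
Q IMPLIES P = F IMPLIES F = T
(Q IMPLIES P) AND R = T AND T = T
P IMPLIES Q = F IMPLIES F = T
NOT (P IMPLIES Q) = NOT T = F
((Q IMPLIES P) AND R) IMPLIES NOT (P IMPLIES Q) = T IMPLIES F = F
(R OR ((NOT ((R IMPLIES P) IMPLIES P) IMPLIES (((Q OR R) IMPLIES Q) AND P)) IMPLIES R)) OR (((Q IMPLIES P) AND R) IMPLIES NOT (P IMPLIES Q)) = T OR F = T
P IMPLIES Q = F IMPLIES F = T
((R OR ((NOT ((R IMPLIES P) IMPLIES P) IMPLIES (((Q OR R) IMPLIES Q) AND P)) IMPLIES R)) OR (((Q IMPLIES P) AND R) IMPLIES NOT (P IMPLIES Q))) IMPLIES (P IMPLIES Q) = T IMPLIES T = T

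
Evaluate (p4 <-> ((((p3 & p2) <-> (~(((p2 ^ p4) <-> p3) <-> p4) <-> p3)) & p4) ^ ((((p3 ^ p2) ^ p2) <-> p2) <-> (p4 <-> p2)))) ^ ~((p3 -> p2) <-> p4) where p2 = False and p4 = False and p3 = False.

True

Substituting p2=False, p4=False, p3=False:
p3 & p2 = False & False = False
p2 ^ p4 = False ^ False = False
(p2 ^ p4) <-> p3 = False <-> False = True
((p2 ^ p4) <-> p3) <-> p4 = True <-> False = False
~(((p2 ^ p4) <-> p3) <-> p4) = ~False = True
~(((p2 ^ p4) <-> p3) <-> p4) <-> p3 = True <-> False = False
(p3 & p2) <-> (~(((p2 ^ p4) <-> p3) <-> p4) <-> p3) = False <-> False = True
((p3 & p2) <-> (~(((p2 ^ p4) <-> p3) <-> p4) <-> p3)) & p4 = True & False = False
p3 ^ p2 = False ^ False = False
(p3 ^ p2) ^ p2 = False ^ False = False
((p3 ^ p2) ^ p2) <-> p2 = False <-> False = True
p4 <-> p2 = False <-> False = True
(((p3 ^ p2) ^ p2) <-> p2) <-> (p4 <-> p2) = True <-> True = True
(((p3 & p2) <-> (~(((p2 ^ p4) <-> p3) <-> p4) <-> p3)) & p4) ^ ((((p3 ^ p2) ^ p2) <-> p2) <-> (p4 <-> p2)) = False ^ True = True
p4 <-> ((((p3 & p2) <-> (~(((p2 ^ p4) <-> p3) <-> p4) <-> p3)) & p4) ^ ((((p3 ^ p2) ^ p2) <-> p2) <-> (p4 <-> p2))) = False <-> True = False
p3 -> p2 = False -> False = True
(p3 -> p2) <-> p4 = True <-> False = False
~((p3 -> p2) <-> p4) = ~False = True
(p4 <-> ((((p3 & p2) <-> (~(((p2 ^ p4) <-> p3) <-> p4) <-> p3)) & p4) ^ ((((p3 ^ p2) ^ p2) <-> p2) <-> (p4 <-> p2)))) ^ ~((p3 -> p2) <-> p4) = False ^ True = True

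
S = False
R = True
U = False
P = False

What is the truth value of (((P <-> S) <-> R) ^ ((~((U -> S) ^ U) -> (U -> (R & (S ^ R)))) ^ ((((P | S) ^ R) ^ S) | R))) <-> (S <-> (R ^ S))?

False

Substituting S=False, R=True, U=False, P=False:
P <-> S = False <-> False = True
(P <-> S) <-> R = True <-> True = True
U -> S = False -> False = True
(U -> S) ^ U = True ^ False = True
~((U -> S) ^ U) = ~True = False
S ^ R = False ^ True = True
R & (S ^ R) = True & True = True
U -> (R & (S ^ R)) = False -> True = True
~((U -> S) ^ U) -> (U -> (R & (S ^ R))) = False -> True = True
P | S = False | False = False
(P | S) ^ R = False ^ True = True
((P | S) ^ R) ^ S = True ^ False = True
(((P | S) ^ R) ^ S) | R = True | True = True
(~((U -> S) ^ U) -> (U -> (R & (S ^ R)))) ^ ((((P | S) ^ R) ^ S) | R) = True ^ True = False
((P <-> S) <-> R) ^ ((~((U -> S) ^ U) -> (U -> (R & (S ^ R)))) ^ ((((P | S) ^ R) ^ S) | R)) = True ^ False = True
R ^ S = True ^ False = True
S <-> (R ^ S) = False <-> True = False
(((P <-> S) <-> R) ^ ((~((U -> S) ^ U) -> (U -> (R & (S ^ R)))) ^ ((((P | S) ^ R) ^ S) | R))) <-> (S <-> (R ^ S)) = True <-> False = False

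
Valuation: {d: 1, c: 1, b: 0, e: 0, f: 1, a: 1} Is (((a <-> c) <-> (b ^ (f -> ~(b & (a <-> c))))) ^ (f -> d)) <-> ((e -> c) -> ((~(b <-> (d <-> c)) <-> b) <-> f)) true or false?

a <-> c = 1 <-> 1 = 1
a <-> c = 1 <-> 1 = 1
b & (a <-> c) = 0 & 1 = 0
~(b & (a <-> c)) = ~0 = 1
f -> ~(b & (a <-> c)) = 1 -> 1 = 1
b ^ (f -> ~(b & (a <-> c))) = 0 ^ 1 = 1
(a <-> c) <-> (b ^ (f -> ~(b & (a <-> c)))) = 1 <-> 1 = 1
f -> d = 1 -> 1 = 1
((a <-> c) <-> (b ^ (f -> ~(b & (a <-> c))))) ^ (f -> d) = 1 ^ 1 = 0
e -> c = 0 -> 1 = 1
d <-> c = 1 <-> 1 = 1
b <-> (d <-> c) = 0 <-> 1 = 0
~(b <-> (d <-> c)) = ~0 = 1
~(b <-> (d <-> c)) <-> b = 1 <-> 0 = 0
(~(b <-> (d <-> c)) <-> b) <-> f = 0 <-> 1 = 0
(e -> c) -> ((~(b <-> (d <-> c)) <-> b) <-> f) = 1 -> 0 = 0
(((a <-> c) <-> (b ^ (f -> ~(b & (a <-> c))))) ^ (f -> d)) <-> ((e -> c) -> ((~(b <-> (d <-> c)) <-> b) <-> f)) = 0 <-> 0 = 1

1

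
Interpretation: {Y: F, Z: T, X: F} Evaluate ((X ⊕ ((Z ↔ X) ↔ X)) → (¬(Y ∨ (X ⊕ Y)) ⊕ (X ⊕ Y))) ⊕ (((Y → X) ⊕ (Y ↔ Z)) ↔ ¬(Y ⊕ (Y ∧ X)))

F

Z ↔ X = T ↔ F = F
(Z ↔ X) ↔ X = F ↔ F = T
X ⊕ ((Z ↔ X) ↔ X) = F ⊕ T = T
X ⊕ Y = F ⊕ F = F
Y ∨ (X ⊕ Y) = F ∨ F = F
¬(Y ∨ (X ⊕ Y)) = ¬F = T
X ⊕ Y = F ⊕ F = F
¬(Y ∨ (X ⊕ Y)) ⊕ (X ⊕ Y) = T ⊕ F = T
(X ⊕ ((Z ↔ X) ↔ X)) → (¬(Y ∨ (X ⊕ Y)) ⊕ (X ⊕ Y)) = T → T = T
Y → X = F → F = T
Y ↔ Z = F ↔ T = F
(Y → X) ⊕ (Y ↔ Z) = T ⊕ F = T
Y ∧ X = F ∧ F = F
Y ⊕ (Y ∧ X) = F ⊕ F = F
¬(Y ⊕ (Y ∧ X)) = ¬F = T
((Y → X) ⊕ (Y ↔ Z)) ↔ ¬(Y ⊕ (Y ∧ X)) = T ↔ T = T
((X ⊕ ((Z ↔ X) ↔ X)) → (¬(Y ∨ (X ⊕ Y)) ⊕ (X ⊕ Y))) ⊕ (((Y → X) ⊕ (Y ↔ Z)) ↔ ¬(Y ⊕ (Y ∧ X))) = T ⊕ T = F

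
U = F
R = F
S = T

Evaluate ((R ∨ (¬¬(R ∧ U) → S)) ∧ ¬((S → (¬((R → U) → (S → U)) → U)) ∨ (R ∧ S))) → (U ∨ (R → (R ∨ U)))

R ∧ U = F ∧ F = F
¬(R ∧ U) = ¬F = T
¬¬(R ∧ U) = ¬T = F
¬¬(R ∧ U) → S = F → T = T
R ∨ (¬¬(R ∧ U) → S) = F ∨ T = T
R → U = F → F = T
S → U = T → F = F
(R → U) → (S → U) = T → F = F
¬((R → U) → (S → U)) = ¬F = T
¬((R → U) → (S → U)) → U = T → F = F
S → (¬((R → U) → (S → U)) → U) = T → F = F
R ∧ S = F ∧ T = F
(S → (¬((R → U) → (S → U)) → U)) ∨ (R ∧ S) = F ∨ F = F
¬((S → (¬((R → U) → (S → U)) → U)) ∨ (R ∧ S)) = ¬F = T
(R ∨ (¬¬(R ∧ U) → S)) ∧ ¬((S → (¬((R → U) → (S → U)) → U)) ∨ (R ∧ S)) = T ∧ T = T
R ∨ U = F ∨ F = F
R → (R ∨ U) = F → F = T
U ∨ (R → (R ∨ U)) = F ∨ T = T
((R ∨ (¬¬(R ∧ U) → S)) ∧ ¬((S → (¬((R → U) → (S → U)) → U)) ∨ (R ∧ S))) → (U ∨ (R → (R ∨ U))) = T → T = T

T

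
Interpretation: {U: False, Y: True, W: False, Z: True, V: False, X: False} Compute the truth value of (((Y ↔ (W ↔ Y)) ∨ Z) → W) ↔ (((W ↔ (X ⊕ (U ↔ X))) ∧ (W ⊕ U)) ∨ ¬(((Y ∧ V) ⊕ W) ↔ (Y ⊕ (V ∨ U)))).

False

Substituting U=False, Y=True, W=False, Z=True, V=False, X=False:
W ↔ Y = False ↔ True = False
Y ↔ (W ↔ Y) = True ↔ False = False
(Y ↔ (W ↔ Y)) ∨ Z = False ∨ True = True
((Y ↔ (W ↔ Y)) ∨ Z) → W = True → False = False
U ↔ X = False ↔ False = True
X ⊕ (U ↔ X) = False ⊕ True = True
W ↔ (X ⊕ (U ↔ X)) = False ↔ True = False
W ⊕ U = False ⊕ False = False
(W ↔ (X ⊕ (U ↔ X))) ∧ (W ⊕ U) = False ∧ False = False
Y ∧ V = True ∧ False = False
(Y ∧ V) ⊕ W = False ⊕ False = False
V ∨ U = False ∨ False = False
Y ⊕ (V ∨ U) = True ⊕ False = True
((Y ∧ V) ⊕ W) ↔ (Y ⊕ (V ∨ U)) = False ↔ True = False
¬(((Y ∧ V) ⊕ W) ↔ (Y ⊕ (V ∨ U))) = ¬False = True
((W ↔ (X ⊕ (U ↔ X))) ∧ (W ⊕ U)) ∨ ¬(((Y ∧ V) ⊕ W) ↔ (Y ⊕ (V ∨ U))) = False ∨ True = True
(((Y ↔ (W ↔ Y)) ∨ Z) → W) ↔ (((W ↔ (X ⊕ (U ↔ X))) ∧ (W ⊕ U)) ∨ ¬(((Y ∧ V) ⊕ W) ↔ (Y ⊕ (V ∨ U)))) = False ↔ True = False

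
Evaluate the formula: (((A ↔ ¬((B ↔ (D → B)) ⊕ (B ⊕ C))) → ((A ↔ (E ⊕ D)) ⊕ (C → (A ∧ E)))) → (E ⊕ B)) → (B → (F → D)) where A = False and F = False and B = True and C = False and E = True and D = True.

True

Substituting A=False, F=False, B=True, C=False, E=True, D=True:
D → B = True → True = True
B ↔ (D → B) = True ↔ True = True
B ⊕ C = True ⊕ False = True
(B ↔ (D → B)) ⊕ (B ⊕ C) = True ⊕ True = False
¬((B ↔ (D → B)) ⊕ (B ⊕ C)) = ¬False = True
A ↔ ¬((B ↔ (D → B)) ⊕ (B ⊕ C)) = False ↔ True = False
E ⊕ D = True ⊕ True = False
A ↔ (E ⊕ D) = False ↔ False = True
A ∧ E = False ∧ True = False
C → (A ∧ E) = False → False = True
(A ↔ (E ⊕ D)) ⊕ (C → (A ∧ E)) = True ⊕ True = False
(A ↔ ¬((B ↔ (D → B)) ⊕ (B ⊕ C))) → ((A ↔ (E ⊕ D)) ⊕ (C → (A ∧ E))) = False → False = True
E ⊕ B = True ⊕ True = False
((A ↔ ¬((B ↔ (D → B)) ⊕ (B ⊕ C))) → ((A ↔ (E ⊕ D)) ⊕ (C → (A ∧ E)))) → (E ⊕ B) = True → False = False
F → D = False → True = True
B → (F → D) = True → True = True
(((A ↔ ¬((B ↔ (D → B)) ⊕ (B ⊕ C))) → ((A ↔ (E ⊕ D)) ⊕ (C → (A ∧ E)))) → (E ⊕ B)) → (B → (F → D)) = False → True = True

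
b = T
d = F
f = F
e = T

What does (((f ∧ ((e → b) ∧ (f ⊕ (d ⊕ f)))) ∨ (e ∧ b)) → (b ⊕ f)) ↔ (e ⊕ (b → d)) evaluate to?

T

e → b = T → T = T
d ⊕ f = F ⊕ F = F
f ⊕ (d ⊕ f) = F ⊕ F = F
(e → b) ∧ (f ⊕ (d ⊕ f)) = T ∧ F = F
f ∧ ((e → b) ∧ (f ⊕ (d ⊕ f))) = F ∧ F = F
e ∧ b = T ∧ T = T
(f ∧ ((e → b) ∧ (f ⊕ (d ⊕ f)))) ∨ (e ∧ b) = F ∨ T = T
b ⊕ f = T ⊕ F = T
((f ∧ ((e → b) ∧ (f ⊕ (d ⊕ f)))) ∨ (e ∧ b)) → (b ⊕ f) = T → T = T
b → d = T → F = F
e ⊕ (b → d) = T ⊕ F = T
(((f ∧ ((e → b) ∧ (f ⊕ (d ⊕ f)))) ∨ (e ∧ b)) → (b ⊕ f)) ↔ (e ⊕ (b → d)) = T ↔ T = T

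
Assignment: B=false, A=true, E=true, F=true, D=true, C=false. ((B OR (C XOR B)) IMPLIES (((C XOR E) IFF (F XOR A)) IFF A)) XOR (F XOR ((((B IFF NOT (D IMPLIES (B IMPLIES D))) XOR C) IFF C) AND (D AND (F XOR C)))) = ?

false

C XOR B = false XOR false = false
B OR (C XOR B) = false OR false = false
C XOR E = false XOR true = true
F XOR A = true XOR true = false
(C XOR E) IFF (F XOR A) = true IFF false = false
((C XOR E) IFF (F XOR A)) IFF A = false IFF true = false
(B OR (C XOR B)) IMPLIES (((C XOR E) IFF (F XOR A)) IFF A) = false IMPLIES false = true
B IMPLIES D = false IMPLIES true = true
D IMPLIES (B IMPLIES D) = true IMPLIES true = true
NOT (D IMPLIES (B IMPLIES D)) = NOT true = false
B IFF NOT (D IMPLIES (B IMPLIES D)) = false IFF false = true
(B IFF NOT (D IMPLIES (B IMPLIES D))) XOR C = true XOR false = true
((B IFF NOT (D IMPLIES (B IMPLIES D))) XOR C) IFF C = true IFF false = false
F XOR C = true XOR false = true
D AND (F XOR C) = true AND true = true
(((B IFF NOT (D IMPLIES (B IMPLIES D))) XOR C) IFF C) AND (D AND (F XOR C)) = false AND true = false
F XOR ((((B IFF NOT (D IMPLIES (B IMPLIES D))) XOR C) IFF C) AND (D AND (F XOR C))) = true XOR false = true
((B OR (C XOR B)) IMPLIES (((C XOR E) IFF (F XOR A)) IFF A)) XOR (F XOR ((((B IFF NOT (D IMPLIES (B IMPLIES D))) XOR C) IFF C) AND (D AND (F XOR C)))) = true XOR true = false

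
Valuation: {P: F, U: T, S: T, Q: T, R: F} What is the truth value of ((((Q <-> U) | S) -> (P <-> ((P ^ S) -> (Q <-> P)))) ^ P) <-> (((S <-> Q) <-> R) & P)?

Q <-> U = T <-> T = T
(Q <-> U) | S = T | T = T
P ^ S = F ^ T = T
Q <-> P = T <-> F = F
(P ^ S) -> (Q <-> P) = T -> F = F
P <-> ((P ^ S) -> (Q <-> P)) = F <-> F = T
((Q <-> U) | S) -> (P <-> ((P ^ S) -> (Q <-> P))) = T -> T = T
(((Q <-> U) | S) -> (P <-> ((P ^ S) -> (Q <-> P)))) ^ P = T ^ F = T
S <-> Q = T <-> T = T
(S <-> Q) <-> R = T <-> F = F
((S <-> Q) <-> R) & P = F & F = F
((((Q <-> U) | S) -> (P <-> ((P ^ S) -> (Q <-> P)))) ^ P) <-> (((S <-> Q) <-> R) & P) = T <-> F = F

F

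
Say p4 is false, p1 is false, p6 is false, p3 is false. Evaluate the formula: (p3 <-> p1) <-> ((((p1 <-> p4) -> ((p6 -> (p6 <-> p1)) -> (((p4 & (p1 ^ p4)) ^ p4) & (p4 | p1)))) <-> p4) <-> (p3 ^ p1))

False

p3 <-> p1 = False <-> False = True
p1 <-> p4 = False <-> False = True
p6 <-> p1 = False <-> False = True
p6 -> (p6 <-> p1) = False -> True = True
p1 ^ p4 = False ^ False = False
p4 & (p1 ^ p4) = False & False = False
(p4 & (p1 ^ p4)) ^ p4 = False ^ False = False
p4 | p1 = False | False = False
((p4 & (p1 ^ p4)) ^ p4) & (p4 | p1) = False & False = False
(p6 -> (p6 <-> p1)) -> (((p4 & (p1 ^ p4)) ^ p4) & (p4 | p1)) = True -> False = False
(p1 <-> p4) -> ((p6 -> (p6 <-> p1)) -> (((p4 & (p1 ^ p4)) ^ p4) & (p4 | p1))) = True -> False = False
((p1 <-> p4) -> ((p6 -> (p6 <-> p1)) -> (((p4 & (p1 ^ p4)) ^ p4) & (p4 | p1)))) <-> p4 = False <-> False = True
p3 ^ p1 = False ^ False = False
(((p1 <-> p4) -> ((p6 -> (p6 <-> p1)) -> (((p4 & (p1 ^ p4)) ^ p4) & (p4 | p1)))) <-> p4) <-> (p3 ^ p1) = True <-> False = False
(p3 <-> p1) <-> ((((p1 <-> p4) -> ((p6 -> (p6 <-> p1)) -> (((p4 & (p1 ^ p4)) ^ p4) & (p4 | p1)))) <-> p4) <-> (p3 ^ p1)) = True <-> False = False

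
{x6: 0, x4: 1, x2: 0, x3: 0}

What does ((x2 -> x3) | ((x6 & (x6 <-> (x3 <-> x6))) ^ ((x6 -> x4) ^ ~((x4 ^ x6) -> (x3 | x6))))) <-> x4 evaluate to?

1

Substituting x6=0, x4=1, x2=0, x3=0:
x2 -> x3 = 0 -> 0 = 1
x3 <-> x6 = 0 <-> 0 = 1
x6 <-> (x3 <-> x6) = 0 <-> 1 = 0
x6 & (x6 <-> (x3 <-> x6)) = 0 & 0 = 0
x6 -> x4 = 0 -> 1 = 1
x4 ^ x6 = 1 ^ 0 = 1
x3 | x6 = 0 | 0 = 0
(x4 ^ x6) -> (x3 | x6) = 1 -> 0 = 0
~((x4 ^ x6) -> (x3 | x6)) = ~0 = 1
(x6 -> x4) ^ ~((x4 ^ x6) -> (x3 | x6)) = 1 ^ 1 = 0
(x6 & (x6 <-> (x3 <-> x6))) ^ ((x6 -> x4) ^ ~((x4 ^ x6) -> (x3 | x6))) = 0 ^ 0 = 0
(x2 -> x3) | ((x6 & (x6 <-> (x3 <-> x6))) ^ ((x6 -> x4) ^ ~((x4 ^ x6) -> (x3 | x6)))) = 1 | 0 = 1
((x2 -> x3) | ((x6 & (x6 <-> (x3 <-> x6))) ^ ((x6 -> x4) ^ ~((x4 ^ x6) -> (x3 | x6))))) <-> x4 = 1 <-> 1 = 1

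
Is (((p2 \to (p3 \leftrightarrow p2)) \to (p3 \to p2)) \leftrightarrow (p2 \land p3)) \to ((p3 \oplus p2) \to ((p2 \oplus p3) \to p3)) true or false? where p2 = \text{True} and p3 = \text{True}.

Substituting p2=\text{True}, p3=\text{True}:
p3 \leftrightarrow p2 = \text{True} \leftrightarrow \text{True} = \text{True}
p2 \to (p3 \leftrightarrow p2) = \text{True} \to \text{True} = \text{True}
p3 \to p2 = \text{True} \to \text{True} = \text{True}
(p2 \to (p3 \leftrightarrow p2)) \to (p3 \to p2) = \text{True} \to \text{True} = \text{True}
p2 \land p3 = \text{True} \land \text{True} = \text{True}
((p2 \to (p3 \leftrightarrow p2)) \to (p3 \to p2)) \leftrightarrow (p2 \land p3) = \text{True} \leftrightarrow \text{True} = \text{True}
p3 \oplus p2 = \text{True} \oplus \text{True} = \text{False}
p2 \oplus p3 = \text{True} \oplus \text{True} = \text{False}
(p2 \oplus p3) \to p3 = \text{False} \to \text{True} = \text{True}
(p3 \oplus p2) \to ((p2 \oplus p3) \to p3) = \text{False} \to \text{True} = \text{True}
(((p2 \to (p3 \leftrightarrow p2)) \to (p3 \to p2)) \leftrightarrow (p2 \land p3)) \to ((p3 \oplus p2) \to ((p2 \oplus p3) \to p3)) = \text{True} \to \text{True} = \text{True}

\text{True}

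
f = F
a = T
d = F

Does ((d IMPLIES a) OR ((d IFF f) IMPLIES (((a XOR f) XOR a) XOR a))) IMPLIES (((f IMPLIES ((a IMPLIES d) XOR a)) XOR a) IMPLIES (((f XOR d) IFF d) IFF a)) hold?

d IMPLIES a = F IMPLIES T = T
d IFF f = F IFF F = T
a XOR f = T XOR F = T
(a XOR f) XOR a = T XOR T = F
((a XOR f) XOR a) XOR a = F XOR T = T
(d IFF f) IMPLIES (((a XOR f) XOR a) XOR a) = T IMPLIES T = T
(d IMPLIES a) OR ((d IFF f) IMPLIES (((a XOR f) XOR a) XOR a)) = T OR T = T
a IMPLIES d = T IMPLIES F = F
(a IMPLIES d) XOR a = F XOR T = T
f IMPLIES ((a IMPLIES d) XOR a) = F IMPLIES T = T
(f IMPLIES ((a IMPLIES d) XOR a)) XOR a = T XOR T = F
f XOR d = F XOR F = F
(f XOR d) IFF d = F IFF F = T
((f XOR d) IFF d) IFF a = T IFF T = T
((f IMPLIES ((a IMPLIES d) XOR a)) XOR a) IMPLIES (((f XOR d) IFF d) IFF a) = F IMPLIES T = T
((d IMPLIES a) OR ((d IFF f) IMPLIES (((a XOR f) XOR a) XOR a))) IMPLIES (((f IMPLIES ((a IMPLIES d) XOR a)) XOR a) IMPLIES (((f XOR d) IFF d) IFF a)) = T IMPLIES T = T

T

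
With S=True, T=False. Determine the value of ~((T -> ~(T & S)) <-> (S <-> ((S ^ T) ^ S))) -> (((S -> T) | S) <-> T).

Substituting S=True, T=False:
T & S = False & True = False
~(T & S) = ~False = True
T -> ~(T & S) = False -> True = True
S ^ T = True ^ False = True
(S ^ T) ^ S = True ^ True = False
S <-> ((S ^ T) ^ S) = True <-> False = False
(T -> ~(T & S)) <-> (S <-> ((S ^ T) ^ S)) = True <-> False = False
~((T -> ~(T & S)) <-> (S <-> ((S ^ T) ^ S))) = ~False = True
S -> T = True -> False = False
(S -> T) | S = False | True = True
((S -> T) | S) <-> T = True <-> False = False
~((T -> ~(T & S)) <-> (S <-> ((S ^ T) ^ S))) -> (((S -> T) | S) <-> T) = True -> False = False

False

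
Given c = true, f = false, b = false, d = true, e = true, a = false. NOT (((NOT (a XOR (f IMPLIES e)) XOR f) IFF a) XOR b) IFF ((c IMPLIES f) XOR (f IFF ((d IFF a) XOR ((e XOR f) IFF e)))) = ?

true

Substituting c=true, f=false, b=false, d=true, e=true, a=false:
f IMPLIES e = false IMPLIES true = true
a XOR (f IMPLIES e) = false XOR true = true
NOT (a XOR (f IMPLIES e)) = NOT true = false
NOT (a XOR (f IMPLIES e)) XOR f = false XOR false = false
(NOT (a XOR (f IMPLIES e)) XOR f) IFF a = false IFF false = true
((NOT (a XOR (f IMPLIES e)) XOR f) IFF a) XOR b = true XOR false = true
NOT (((NOT (a XOR (f IMPLIES e)) XOR f) IFF a) XOR b) = NOT true = false
c IMPLIES f = true IMPLIES false = false
d IFF a = true IFF false = false
e XOR f = true XOR false = true
(e XOR f) IFF e = true IFF true = true
(d IFF a) XOR ((e XOR f) IFF e) = false XOR true = true
f IFF ((d IFF a) XOR ((e XOR f) IFF e)) = false IFF true = false
(c IMPLIES f) XOR (f IFF ((d IFF a) XOR ((e XOR f) IFF e))) = false XOR false = false
NOT (((NOT (a XOR (f IMPLIES e)) XOR f) IFF a) XOR b) IFF ((c IMPLIES f) XOR (f IFF ((d IFF a) XOR ((e XOR f) IFF e)))) = false IFF false = true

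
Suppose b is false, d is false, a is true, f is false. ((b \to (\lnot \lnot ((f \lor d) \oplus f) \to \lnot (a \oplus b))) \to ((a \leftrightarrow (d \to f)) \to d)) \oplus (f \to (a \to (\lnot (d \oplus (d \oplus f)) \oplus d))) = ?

\text{True}

Substituting b=\text{False}, d=\text{False}, a=\text{True}, f=\text{False}:
f \lor d = \text{False} \lor \text{False} = \text{False}
(f \lor d) \oplus f = \text{False} \oplus \text{False} = \text{False}
\lnot ((f \lor d) \oplus f) = \lnot \text{False} = \text{True}
\lnot \lnot ((f \lor d) \oplus f) = \lnot \text{True} = \text{False}
a \oplus b = \text{True} \oplus \text{False} = \text{True}
\lnot (a \oplus b) = \lnot \text{True} = \text{False}
\lnot \lnot ((f \lor d) \oplus f) \to \lnot (a \oplus b) = \text{False} \to \text{False} = \text{True}
b \to (\lnot \lnot ((f \lor d) \oplus f) \to \lnot (a \oplus b)) = \text{False} \to \text{True} = \text{True}
d \to f = \text{False} \to \text{False} = \text{True}
a \leftrightarrow (d \to f) = \text{True} \leftrightarrow \text{True} = \text{True}
(a \leftrightarrow (d \to f)) \to d = \text{True} \to \text{False} = \text{False}
(b \to (\lnot \lnot ((f \lor d) \oplus f) \to \lnot (a \oplus b))) \to ((a \leftrightarrow (d \to f)) \to d) = \text{True} \to \text{False} = \text{False}
d \oplus f = \text{False} \oplus \text{False} = \text{False}
d \oplus (d \oplus f) = \text{False} \oplus \text{False} = \text{False}
\lnot (d \oplus (d \oplus f)) = \lnot \text{False} = \text{True}
\lnot (d \oplus (d \oplus f)) \oplus d = \text{True} \oplus \text{False} = \text{True}
a \to (\lnot (d \oplus (d \oplus f)) \oplus d) = \text{True} \to \text{True} = \text{True}
f \to (a \to (\lnot (d \oplus (d \oplus f)) \oplus d)) = \text{False} \to \text{True} = \text{True}
((b \to (\lnot \lnot ((f \lor d) \oplus f) \to \lnot (a \oplus b))) \to ((a \leftrightarrow (d \to f)) \to d)) \oplus (f \to (a \to (\lnot (d \oplus (d \oplus f)) \oplus d))) = \text{False} \oplus \text{True} = \text{True}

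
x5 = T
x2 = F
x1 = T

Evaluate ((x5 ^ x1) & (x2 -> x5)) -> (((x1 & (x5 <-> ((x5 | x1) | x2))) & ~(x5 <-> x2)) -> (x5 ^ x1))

x5 ^ x1 = T ^ T = F
x2 -> x5 = F -> T = T
(x5 ^ x1) & (x2 -> x5) = F & T = F
x5 | x1 = T | T = T
(x5 | x1) | x2 = T | F = T
x5 <-> ((x5 | x1) | x2) = T <-> T = T
x1 & (x5 <-> ((x5 | x1) | x2)) = T & T = T
x5 <-> x2 = T <-> F = F
~(x5 <-> x2) = ~F = T
(x1 & (x5 <-> ((x5 | x1) | x2))) & ~(x5 <-> x2) = T & T = T
x5 ^ x1 = T ^ T = F
((x1 & (x5 <-> ((x5 | x1) | x2))) & ~(x5 <-> x2)) -> (x5 ^ x1) = T -> F = F
((x5 ^ x1) & (x2 -> x5)) -> (((x1 & (x5 <-> ((x5 | x1) | x2))) & ~(x5 <-> x2)) -> (x5 ^ x1)) = F -> F = T

T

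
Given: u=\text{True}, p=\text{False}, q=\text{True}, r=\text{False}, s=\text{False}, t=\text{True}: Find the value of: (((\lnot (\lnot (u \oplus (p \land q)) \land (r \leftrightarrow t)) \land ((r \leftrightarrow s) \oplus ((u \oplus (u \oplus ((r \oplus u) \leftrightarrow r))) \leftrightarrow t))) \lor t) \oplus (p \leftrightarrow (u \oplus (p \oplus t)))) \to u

p \land q = \text{False} \land \text{True} = \text{False}
u \oplus (p \land q) = \text{True} \oplus \text{False} = \text{True}
\lnot (u \oplus (p \land q)) = \lnot \text{True} = \text{False}
r \leftrightarrow t = \text{False} \leftrightarrow \text{True} = \text{False}
\lnot (u \oplus (p \land q)) \land (r \leftrightarrow t) = \text{False} \land \text{False} = \text{False}
\lnot (\lnot (u \oplus (p \land q)) \land (r \leftrightarrow t)) = \lnot \text{False} = \text{True}
r \leftrightarrow s = \text{False} \leftrightarrow \text{False} = \text{True}
r \oplus u = \text{False} \oplus \text{True} = \text{True}
(r \oplus u) \leftrightarrow r = \text{True} \leftrightarrow \text{False} = \text{False}
u \oplus ((r \oplus u) \leftrightarrow r) = \text{True} \oplus \text{False} = \text{True}
u \oplus (u \oplus ((r \oplus u) \leftrightarrow r)) = \text{True} \oplus \text{True} = \text{False}
(u \oplus (u \oplus ((r \oplus u) \leftrightarrow r))) \leftrightarrow t = \text{False} \leftrightarrow \text{True} = \text{False}
(r \leftrightarrow s) \oplus ((u \oplus (u \oplus ((r \oplus u) \leftrightarrow r))) \leftrightarrow t) = \text{True} \oplus \text{False} = \text{True}
\lnot (\lnot (u \oplus (p \land q)) \land (r \leftrightarrow t)) \land ((r \leftrightarrow s) \oplus ((u \oplus (u \oplus ((r \oplus u) \leftrightarrow r))) \leftrightarrow t)) = \text{True} \land \text{True} = \text{True}
(\lnot (\lnot (u \oplus (p \land q)) \land (r \leftrightarrow t)) \land ((r \leftrightarrow s) \oplus ((u \oplus (u \oplus ((r \oplus u) \leftrightarrow r))) \leftrightarrow t))) \lor t = \text{True} \lor \text{True} = \text{True}
p \oplus t = \text{False} \oplus \text{True} = \text{True}
u \oplus (p \oplus t) = \text{True} \oplus \text{True} = \text{False}
p \leftrightarrow (u \oplus (p \oplus t)) = \text{False} \leftrightarrow \text{False} = \text{True}
((\lnot (\lnot (u \oplus (p \land q)) \land (r \leftrightarrow t)) \land ((r \leftrightarrow s) \oplus ((u \oplus (u \oplus ((r \oplus u) \leftrightarrow r))) \leftrightarrow t))) \lor t) \oplus (p \leftrightarrow (u \oplus (p \oplus t))) = \text{True} \oplus \text{True} = \text{False}
(((\lnot (\lnot (u \oplus (p \land q)) \land (r \leftrightarrow t)) \land ((r \leftrightarrow s) \oplus ((u \oplus (u \oplus ((r \oplus u) \leftrightarrow r))) \leftrightarrow t))) \lor t) \oplus (p \leftrightarrow (u \oplus (p \oplus t)))) \to u = \text{False} \to \text{True} = \text{True}

\text{True}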